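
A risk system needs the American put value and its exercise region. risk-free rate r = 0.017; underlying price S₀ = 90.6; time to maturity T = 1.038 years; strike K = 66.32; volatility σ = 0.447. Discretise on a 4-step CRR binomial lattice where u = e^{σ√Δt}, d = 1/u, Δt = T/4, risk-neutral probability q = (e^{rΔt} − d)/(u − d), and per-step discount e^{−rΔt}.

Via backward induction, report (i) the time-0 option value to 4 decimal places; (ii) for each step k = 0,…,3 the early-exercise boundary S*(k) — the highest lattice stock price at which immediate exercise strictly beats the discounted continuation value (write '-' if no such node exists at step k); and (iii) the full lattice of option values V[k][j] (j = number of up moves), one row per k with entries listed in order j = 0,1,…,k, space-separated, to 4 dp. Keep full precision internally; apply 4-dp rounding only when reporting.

price = 5.2596
boundary = - - - 45.7565
tree:
5.2596
8.4712 1.4319
13.3767 2.6291 0.0000
20.5635 4.8271 0.0000 0.0000
29.8815 8.8628 0.0000 0.0000 0.0000

Δt=0.25950  u=1.25572  d=0.79636  q=0.45294  discount=0.99560
step 4 (expiry): payoffs max(K−S,0) = 29.8815 8.8628 0.0000 0.0000 0.0000
step 3: (k=3,j=0): S=45.7565, (K−S)⁺=20.5635, hold=20.2716 ⇒ V=20.5635 exercise | (k=3,j=1): S=72.1500, (K−S)⁺=0.0000, hold=4.8271 ⇒ V=4.8271 continue | (k=3,j=2): S=113.7680, (K−S)⁺=0.0000, hold=0.0000 ⇒ V=0.0000 continue | (k=3,j=3): S=179.3923, (K−S)⁺=0.0000, hold=0.0000 ⇒ V=0.0000 continue  boundary S*=45.7565
step 2: (k=2,j=0): S=57.4572, (K−S)⁺=8.8628, hold=13.3767 ⇒ V=13.3767 continue | (k=2,j=1): S=90.6000, (K−S)⁺=0.0000, hold=2.6291 ⇒ V=2.6291 continue | (k=2,j=2): S=142.8604, (K−S)⁺=0.0000, hold=0.0000 ⇒ V=0.0000 continue  boundary S*=-
step 1: (k=1,j=0): S=72.1500, (K−S)⁺=0.0000, hold=8.4712 ⇒ V=8.4712 continue | (k=1,j=1): S=113.7680, (K−S)⁺=0.0000, hold=1.4319 ⇒ V=1.4319 continue  boundary S*=-
step 0: (k=0,j=0): S=90.6000, (K−S)⁺=0.0000, hold=5.2596 ⇒ V=5.2596 continue  boundary S*=-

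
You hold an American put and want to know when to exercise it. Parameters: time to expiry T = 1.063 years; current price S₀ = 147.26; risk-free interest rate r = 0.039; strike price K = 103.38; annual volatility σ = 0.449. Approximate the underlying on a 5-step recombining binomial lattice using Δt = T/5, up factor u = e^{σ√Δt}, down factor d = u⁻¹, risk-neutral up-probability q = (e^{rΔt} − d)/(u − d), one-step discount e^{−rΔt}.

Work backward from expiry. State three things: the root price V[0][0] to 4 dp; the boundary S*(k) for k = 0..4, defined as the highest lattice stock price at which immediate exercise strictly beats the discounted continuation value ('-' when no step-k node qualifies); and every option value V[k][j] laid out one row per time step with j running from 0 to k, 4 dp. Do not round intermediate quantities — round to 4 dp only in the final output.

Δt=0.21260  u=1.23002  d=0.81300  q=0.46839  discount=0.99174
step 5 (expiry): payoffs max(K−S,0) = 51.0765 24.2480 0.0000 0.0000 0.0000 0.0000
step 4: (k=4,j=0): S=64.3341, (K−S)⁺=39.0459, hold=38.1923 ⇒ V=39.0459 exercise | (k=4,j=1): S=97.3337, (K−S)⁺=6.0463, hold=12.7840 ⇒ V=12.7840 continue | (k=4,j=2): S=147.2600, (K−S)⁺=0.0000, hold=0.0000 ⇒ V=0.0000 continue | (k=4,j=3): S=222.7956, (K−S)⁺=0.0000, hold=0.0000 ⇒ V=0.0000 continue | (k=4,j=4): S=337.0764, (K−S)⁺=0.0000, hold=0.0000 ⇒ V=0.0000 continue  boundary S*=64.3341
step 3: (k=3,j=0): S=79.1320, (K−S)⁺=24.2480, hold=26.5242 ⇒ V=26.5242 continue | (k=3,j=1): S=119.7220, (K−S)⁺=0.0000, hold=6.7399 ⇒ V=6.7399 continue | (k=3,j=2): S=181.1322, (K−S)⁺=0.0000, hold=0.0000 ⇒ V=0.0000 continue | (k=3,j=3): S=274.0422, (K−S)⁺=0.0000, hold=0.0000 ⇒ V=0.0000 continue  boundary S*=-
step 2: (k=2,j=0): S=97.3337, (K−S)⁺=6.0463, hold=17.1149 ⇒ V=17.1149 continue | (k=2,j=1): S=147.2600, (K−S)⁺=0.0000, hold=3.5534 ⇒ V=3.5534 continue | (k=2,j=2): S=222.7956, (K−S)⁺=0.0000, hold=0.0000 ⇒ V=0.0000 continue  boundary S*=-
step 1: (k=1,j=0): S=119.7220, (K−S)⁺=0.0000, hold=10.6739 ⇒ V=10.6739 continue | (k=1,j=1): S=181.1322, (K−S)⁺=0.0000, hold=1.8734 ⇒ V=1.8734 continue  boundary S*=-
step 0: (k=0,j=0): S=147.2600, (K−S)⁺=0.0000, hold=6.4977 ⇒ V=6.4977 continue  boundary S*=-

price = 6.4977
boundary = - - - - 64.3341
tree:
6.4977
10.6739 1.8734
17.1149 3.5534 0.0000
26.5242 6.7399 0.0000 0.0000
39.0459 12.7840 0.0000 0.0000 0.0000
51.0765 24.2480 0.0000 0.0000 0.0000 0.0000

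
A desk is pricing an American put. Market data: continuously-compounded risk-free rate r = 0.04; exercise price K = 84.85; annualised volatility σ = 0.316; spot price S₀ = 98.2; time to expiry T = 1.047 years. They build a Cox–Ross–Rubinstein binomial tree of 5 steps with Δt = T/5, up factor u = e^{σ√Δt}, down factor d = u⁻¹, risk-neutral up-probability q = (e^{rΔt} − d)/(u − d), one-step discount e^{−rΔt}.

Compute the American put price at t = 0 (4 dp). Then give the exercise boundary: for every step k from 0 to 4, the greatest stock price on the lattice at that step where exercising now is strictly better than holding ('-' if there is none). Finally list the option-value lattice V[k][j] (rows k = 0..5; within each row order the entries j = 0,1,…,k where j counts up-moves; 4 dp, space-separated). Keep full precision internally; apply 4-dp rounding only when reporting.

params: Δt=0.20940 u=1.15558 d=0.86537 q=0.49289 e^(-rΔt)=0.99166
t_5 payoffs: 37.1947 21.2127 0.0000 0.0000 0.0000 0.0000
t_4: node(4,0) S=55.0695 payoff=29.7805 vs cont=29.0727 → 29.7805 [stop]  node(4,1) S=73.5379 payoff=11.3121 vs cont=10.6674 → 11.3121 [stop]  node(4,2) S=98.2000 payoff=0.0000 vs cont=0.0000 → 0.0000 [wait]  node(4,3) S=131.1329 payoff=0.0000 vs cont=0.0000 → 0.0000 [wait]  node(4,4) S=175.1102 payoff=0.0000 vs cont=0.0000 → 0.0000 [wait]  ⇒ S*(4)=73.5379
t_3: node(3,0) S=63.6373 payoff=21.2127 vs cont=20.5050 → 21.2127 [stop]  node(3,1) S=84.9790 payoff=0.0000 vs cont=5.6886 → 5.6886 [wait]  node(3,2) S=113.4780 payoff=0.0000 vs cont=0.0000 → 0.0000 [wait]  node(3,3) S=151.5345 payoff=0.0000 vs cont=0.0000 → 0.0000 [wait]  ⇒ S*(3)=63.6373
t_2: node(2,0) S=73.5379 payoff=11.3121 vs cont=13.4478 → 13.4478 [wait]  node(2,1) S=98.2000 payoff=0.0000 vs cont=2.8606 → 2.8606 [wait]  node(2,2) S=131.1329 payoff=0.0000 vs cont=0.0000 → 0.0000 [wait]  ⇒ S*(2)=-
t_1: node(1,0) S=84.9790 payoff=0.0000 vs cont=8.1608 → 8.1608 [wait]  node(1,1) S=113.4780 payoff=0.0000 vs cont=1.4385 → 1.4385 [wait]  ⇒ S*(1)=-
t_0: node(0,0) S=98.2000 payoff=0.0000 vs cont=4.8070 → 4.8070 [wait]  ⇒ S*(0)=-

price = 4.8070
boundary = - - - 63.6373 73.5379
tree:
4.8070
8.1608 1.4385
13.4478 2.8606 0.0000
21.2127 5.6886 0.0000 0.0000
29.7805 11.3121 0.0000 0.0000 0.0000
37.1947 21.2127 0.0000 0.0000 0.0000 0.0000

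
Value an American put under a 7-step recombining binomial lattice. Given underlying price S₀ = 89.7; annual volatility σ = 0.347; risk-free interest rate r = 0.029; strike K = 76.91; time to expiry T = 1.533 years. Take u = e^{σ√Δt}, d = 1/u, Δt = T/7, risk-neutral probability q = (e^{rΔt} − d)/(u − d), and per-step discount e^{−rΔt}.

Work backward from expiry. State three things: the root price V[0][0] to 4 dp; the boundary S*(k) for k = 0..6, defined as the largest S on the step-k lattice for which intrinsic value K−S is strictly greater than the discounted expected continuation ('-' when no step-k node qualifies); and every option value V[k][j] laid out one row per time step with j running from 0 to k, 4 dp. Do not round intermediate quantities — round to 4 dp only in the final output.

Δt=0.21900, u=1.17632, d=0.85011, q=0.47902, disc=e^(-rΔt)=0.99367
k=7 terminal: V=max(K-S,0) → 48.1277 37.0834 21.8012 0.6549 0.0000 0.0000 0.0000 0.0000
k=6: j=0 S=33.8571 intr=43.0529 cont=42.5660 V=43.0529[EX]; j=1 S=46.8487 intr=30.0613 cont=29.5744 V=30.0613[EX]; j=2 S=64.8253 intr=12.0847 cont=11.5978 V=12.0847[EX]; j=3 S=89.7000 intr=0.0000 cont=0.3391 V=0.3391[hold]; j=4 S=124.1195 intr=0.0000 cont=0.0000 V=0.0000[hold]; j=5 S=171.7464 intr=0.0000 cont=0.0000 V=0.0000[hold]; j=6 S=237.6487 intr=0.0000 cont=0.0000 V=0.0000[hold]  S*(6)=64.8253
k=5: j=0 S=39.8266 intr=37.0834 cont=36.5965 V=37.0834[EX]; j=1 S=55.1088 intr=21.8012 cont=21.3143 V=21.8012[EX]; j=2 S=76.2551 intr=0.6549 cont=6.4174 V=6.4174[hold]; j=3 S=105.5155 intr=0.0000 cont=0.1755 V=0.1755[hold]; j=4 S=146.0037 intr=0.0000 cont=0.0000 V=0.0000[hold]; j=5 S=202.0280 intr=0.0000 cont=0.0000 V=0.0000[hold]  S*(5)=55.1088
k=4: j=0 S=46.8487 intr=30.0613 cont=29.5744 V=30.0613[EX]; j=1 S=64.8253 intr=12.0847 cont=14.3406 V=14.3406[hold]; j=2 S=89.7000 intr=0.0000 cont=3.4057 V=3.4057[hold]; j=3 S=124.1195 intr=0.0000 cont=0.0909 V=0.0909[hold]; j=4 S=171.7464 intr=0.0000 cont=0.0000 V=0.0000[hold]  S*(4)=46.8487
k=3: j=0 S=55.1088 intr=21.8012 cont=22.3881 V=22.3881[hold]; j=1 S=76.2551 intr=0.6549 cont=9.0449 V=9.0449[hold]; j=2 S=105.5155 intr=0.0000 cont=1.8063 V=1.8063[hold]; j=3 S=146.0037 intr=0.0000 cont=0.0470 V=0.0470[hold]  S*(3)=-
k=2: j=0 S=64.8253 intr=12.0847 cont=15.8951 V=15.8951[hold]; j=1 S=89.7000 intr=0.0000 cont=5.5421 V=5.5421[hold]; j=2 S=124.1195 intr=0.0000 cont=0.9575 V=0.9575[hold]  S*(2)=-
k=1: j=0 S=76.2551 intr=0.6549 cont=10.8666 V=10.8666[hold]; j=1 S=105.5155 intr=0.0000 cont=3.3248 V=3.3248[hold]  S*(1)=-
k=0: j=0 S=89.7000 intr=0.0000 cont=7.2079 V=7.2079[hold]  S*(0)=-

price = 7.2079
boundary = - - - - 46.8487 55.1088 64.8253
tree:
7.2079
10.8666 3.3248
15.8951 5.5421 0.9575
22.3881 9.0449 1.8063 0.0470
30.0613 14.3406 3.4057 0.0909 0.0000
37.0834 21.8012 6.4174 0.1755 0.0000 0.0000
43.0529 30.0613 12.0847 0.3391 0.0000 0.0000 0.0000
48.1277 37.0834 21.8012 0.6549 0.0000 0.0000 0.0000 0.0000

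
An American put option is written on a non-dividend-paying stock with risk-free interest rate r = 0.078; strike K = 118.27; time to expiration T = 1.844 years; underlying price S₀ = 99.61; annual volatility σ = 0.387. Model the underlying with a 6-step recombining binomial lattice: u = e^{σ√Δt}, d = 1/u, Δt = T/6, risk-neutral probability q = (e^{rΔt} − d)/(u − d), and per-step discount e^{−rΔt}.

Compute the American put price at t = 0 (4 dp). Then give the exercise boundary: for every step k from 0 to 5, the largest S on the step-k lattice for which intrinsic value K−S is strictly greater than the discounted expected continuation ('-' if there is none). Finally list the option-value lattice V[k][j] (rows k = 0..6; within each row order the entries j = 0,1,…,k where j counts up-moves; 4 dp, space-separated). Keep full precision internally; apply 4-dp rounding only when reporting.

price = 26.2623
boundary = - - 64.8564 80.3763 64.8564 80.3763
tree:
26.2623
38.1558 15.7632
53.4136 24.9023 7.4823
65.9368 37.8937 13.2513 2.1359
76.0418 53.4136 22.8454 4.3991 0.0000
84.1957 65.9368 37.8937 9.0602 0.0000 0.0000
90.7751 76.0418 53.4136 18.6600 0.0000 0.0000 0.0000

Δt=0.30733  u=1.23930  d=0.80691  q=0.50268  discount=0.97631
step 6 (expiry): payoffs max(K−S,0) = 90.7751 76.0418 53.4136 18.6600 0.0000 0.0000 0.0000
step 5: (k=5,j=0): S=34.0743, (K−S)⁺=84.1957, hold=81.3942 ⇒ V=84.1957 exercise | (k=5,j=1): S=52.3332, (K−S)⁺=65.9368, hold=63.1353 ⇒ V=65.9368 exercise | (k=5,j=2): S=80.3763, (K−S)⁺=37.8937, hold=35.0923 ⇒ V=37.8937 exercise | (k=5,j=3): S=123.4463, (K−S)⁺=0.0000, hold=9.0602 ⇒ V=9.0602 continue | (k=5,j=4): S=189.5957, (K−S)⁺=0.0000, hold=0.0000 ⇒ V=0.0000 continue | (k=5,j=5): S=291.1915, (K−S)⁺=0.0000, hold=0.0000 ⇒ V=0.0000 continue  boundary S*=80.3763
step 4: (k=4,j=0): S=42.2282, (K−S)⁺=76.0418, hold=73.2404 ⇒ V=76.0418 exercise | (k=4,j=1): S=64.8564, (K−S)⁺=53.4136, hold=50.6122 ⇒ V=53.4136 exercise | (k=4,j=2): S=99.6100, (K−S)⁺=18.6600, hold=22.8454 ⇒ V=22.8454 continue | (k=4,j=3): S=152.9865, (K−S)⁺=0.0000, hold=4.3991 ⇒ V=4.3991 continue | (k=4,j=4): S=234.9652, (K−S)⁺=0.0000, hold=0.0000 ⇒ V=0.0000 continue  boundary S*=64.8564
step 3: (k=3,j=0): S=52.3332, (K−S)⁺=65.9368, hold=63.1353 ⇒ V=65.9368 exercise | (k=3,j=1): S=80.3763, (K−S)⁺=37.8937, hold=37.1464 ⇒ V=37.8937 exercise | (k=3,j=2): S=123.4463, (K−S)⁺=0.0000, hold=13.2513 ⇒ V=13.2513 continue | (k=3,j=3): S=189.5957, (K−S)⁺=0.0000, hold=2.1359 ⇒ V=2.1359 continue  boundary S*=80.3763
step 2: (k=2,j=0): S=64.8564, (K−S)⁺=53.4136, hold=50.6122 ⇒ V=53.4136 exercise | (k=2,j=1): S=99.6100, (K−S)⁺=18.6600, hold=24.9023 ⇒ V=24.9023 continue | (k=2,j=2): S=152.9865, (K−S)⁺=0.0000, hold=7.4823 ⇒ V=7.4823 continue  boundary S*=64.8564
step 1: (k=1,j=0): S=80.3763, (K−S)⁺=37.8937, hold=38.1558 ⇒ V=38.1558 continue | (k=1,j=1): S=123.4463, (K−S)⁺=0.0000, hold=15.7632 ⇒ V=15.7632 continue  boundary S*=-
step 0: (k=0,j=0): S=99.6100, (K−S)⁺=18.6600, hold=26.2623 ⇒ V=26.2623 continue  boundary S*=-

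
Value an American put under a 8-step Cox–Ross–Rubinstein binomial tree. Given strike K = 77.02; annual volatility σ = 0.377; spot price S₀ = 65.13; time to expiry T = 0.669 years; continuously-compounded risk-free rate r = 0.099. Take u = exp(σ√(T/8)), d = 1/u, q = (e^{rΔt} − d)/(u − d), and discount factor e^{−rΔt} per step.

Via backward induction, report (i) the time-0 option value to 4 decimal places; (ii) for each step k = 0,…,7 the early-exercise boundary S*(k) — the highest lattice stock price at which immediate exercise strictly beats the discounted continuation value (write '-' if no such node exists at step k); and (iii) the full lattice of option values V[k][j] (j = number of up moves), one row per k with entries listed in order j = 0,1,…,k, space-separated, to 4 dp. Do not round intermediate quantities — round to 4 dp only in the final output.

params: Δt=0.08363 u=1.11519 d=0.89671 q=0.51082 e^(-rΔt)=0.99176
t_8 payoffs: 49.7927 43.1591 34.9093 24.6495 11.8900 0.0000 0.0000 0.0000 0.0000
t_7: node(7,0) S=30.3635 payoff=46.6565 vs cont=46.0215 → 46.6565 [stop]  node(7,1) S=37.7612 payoff=39.2588 vs cont=38.6238 → 39.2588 [stop]  node(7,2) S=46.9613 payoff=30.0587 vs cont=29.4237 → 30.0587 [stop]  node(7,3) S=58.4028 payoff=18.6172 vs cont=17.9822 → 18.6172 [stop]  node(7,4) S=72.6320 payoff=4.3880 vs cont=5.7684 → 5.7684 [wait]  node(7,5) S=90.3280 payoff=0.0000 vs cont=0.0000 → 0.0000 [wait]  node(7,6) S=112.3354 payoff=0.0000 vs cont=0.0000 → 0.0000 [wait]  node(7,7) S=139.7047 payoff=0.0000 vs cont=0.0000 → 0.0000 [wait]  ⇒ S*(7)=58.4028
t_6: node(6,0) S=33.8609 payoff=43.1591 vs cont=42.5241 → 43.1591 [stop]  node(6,1) S=42.1107 payoff=34.9093 vs cont=34.2743 → 34.9093 [stop]  node(6,2) S=52.3705 payoff=24.6495 vs cont=24.0145 → 24.6495 [stop]  node(6,3) S=65.1300 payoff=11.8900 vs cont=11.9543 → 11.9543 [wait]  node(6,4) S=80.9982 payoff=0.0000 vs cont=2.7985 → 2.7985 [wait]  node(6,5) S=100.7325 payoff=0.0000 vs cont=0.0000 → 0.0000 [wait]  node(6,6) S=125.2749 payoff=0.0000 vs cont=0.0000 → 0.0000 [wait]  ⇒ S*(6)=52.3705
t_5: node(5,0) S=37.7612 payoff=39.2588 vs cont=38.6238 → 39.2588 [stop]  node(5,1) S=46.9613 payoff=30.0587 vs cont=29.4237 → 30.0587 [stop]  node(5,2) S=58.4028 payoff=18.6172 vs cont=18.0147 → 18.6172 [stop]  node(5,3) S=72.6320 payoff=4.3880 vs cont=7.2173 → 7.2173 [wait]  node(5,4) S=90.3280 payoff=0.0000 vs cont=1.3577 → 1.3577 [wait]  node(5,5) S=112.3354 payoff=0.0000 vs cont=0.0000 → 0.0000 [wait]  ⇒ S*(5)=58.4028
t_4: node(4,0) S=42.1107 payoff=34.9093 vs cont=34.2743 → 34.9093 [stop]  node(4,1) S=52.3705 payoff=24.6495 vs cont=24.0145 → 24.6495 [stop]  node(4,2) S=65.1300 payoff=11.8900 vs cont=12.6884 → 12.6884 [wait]  node(4,3) S=80.9982 payoff=0.0000 vs cont=4.1892 → 4.1892 [wait]  node(4,4) S=100.7325 payoff=0.0000 vs cont=0.6587 → 0.6587 [wait]  ⇒ S*(4)=52.3705
t_3: node(3,0) S=46.9613 payoff=30.0587 vs cont=29.4237 → 30.0587 [stop]  node(3,1) S=58.4028 payoff=18.6172 vs cont=18.3866 → 18.6172 [stop]  node(3,2) S=72.6320 payoff=4.3880 vs cont=8.2780 → 8.2780 [wait]  node(3,3) S=90.3280 payoff=0.0000 vs cont=2.3661 → 2.3661 [wait]  ⇒ S*(3)=58.4028
t_2: node(2,0) S=52.3705 payoff=24.6495 vs cont=24.0145 → 24.6495 [stop]  node(2,1) S=65.1300 payoff=11.8900 vs cont=13.2257 → 13.2257 [wait]  node(2,2) S=80.9982 payoff=0.0000 vs cont=5.2147 → 5.2147 [wait]  ⇒ S*(2)=52.3705
t_1: node(1,0) S=58.4028 payoff=18.6172 vs cont=18.6589 → 18.6589 [wait]  node(1,1) S=72.6320 payoff=4.3880 vs cont=9.0582 → 9.0582 [wait]  ⇒ S*(1)=-
t_0: node(0,0) S=65.1300 payoff=11.8900 vs cont=13.6412 → 13.6412 [wait]  ⇒ S*(0)=-

price = 13.6412
boundary = - - 52.3705 58.4028 52.3705 58.4028 52.3705 58.4028
tree:
13.6412
18.6589 9.0582
24.6495 13.2257 5.2147
30.0587 18.6172 8.2780 2.3661
34.9093 24.6495 12.6884 4.1892 0.6587
39.2588 30.0587 18.6172 7.2173 1.3577 0.0000
43.1591 34.9093 24.6495 11.9543 2.7985 0.0000 0.0000
46.6565 39.2588 30.0587 18.6172 5.7684 0.0000 0.0000 0.0000
49.7927 43.1591 34.9093 24.6495 11.8900 0.0000 0.0000 0.0000 0.0000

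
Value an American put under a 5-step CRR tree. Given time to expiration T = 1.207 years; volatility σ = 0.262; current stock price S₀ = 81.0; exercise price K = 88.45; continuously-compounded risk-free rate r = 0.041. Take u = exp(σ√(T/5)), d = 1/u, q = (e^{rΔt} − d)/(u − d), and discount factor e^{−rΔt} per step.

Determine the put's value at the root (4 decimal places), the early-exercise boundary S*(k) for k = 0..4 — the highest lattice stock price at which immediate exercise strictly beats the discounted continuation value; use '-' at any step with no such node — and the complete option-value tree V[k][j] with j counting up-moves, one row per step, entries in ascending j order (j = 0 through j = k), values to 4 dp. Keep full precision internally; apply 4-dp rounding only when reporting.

price = 11.8172
boundary = - - 62.6144 71.2163 62.6144
tree:
11.8172
17.8854 6.1344
25.8356 10.4871 2.0120
33.3986 17.2337 4.1167 0.0000
40.0480 25.8356 8.4229 0.0000 0.0000
45.8943 33.3986 17.2337 0.0000 0.0000 0.0000

params: Δt=0.24140 u=1.13738 d=0.87921 q=0.50639 e^(-rΔt)=0.99015
t_5 payoffs: 45.8943 33.3986 17.2337 0.0000 0.0000 0.0000
t_4: node(4,0) S=48.4020 payoff=40.0480 vs cont=39.1769 → 40.0480 [stop]  node(4,1) S=62.6144 payoff=25.8356 vs cont=24.9645 → 25.8356 [stop]  node(4,2) S=81.0000 payoff=7.4500 vs cont=8.4229 → 8.4229 [wait]  node(4,3) S=104.7842 payoff=0.0000 vs cont=0.0000 → 0.0000 [wait]  node(4,4) S=135.5523 payoff=0.0000 vs cont=0.0000 → 0.0000 [wait]  ⇒ S*(4)=62.6144
t_3: node(3,0) S=55.0514 payoff=33.3986 vs cont=32.5275 → 33.3986 [stop]  node(3,1) S=71.2163 payoff=17.2337 vs cont=16.8504 → 17.2337 [stop]  node(3,2) S=92.1278 payoff=0.0000 vs cont=4.1167 → 4.1167 [wait]  node(3,3) S=119.1795 payoff=0.0000 vs cont=0.0000 → 0.0000 [wait]  ⇒ S*(3)=71.2163
t_2: node(2,0) S=62.6144 payoff=25.8356 vs cont=24.9645 → 25.8356 [stop]  node(2,1) S=81.0000 payoff=7.4500 vs cont=10.4871 → 10.4871 [wait]  node(2,2) S=104.7842 payoff=0.0000 vs cont=2.0120 → 2.0120 [wait]  ⇒ S*(2)=62.6144
t_1: node(1,0) S=71.2163 payoff=17.2337 vs cont=17.8854 → 17.8854 [wait]  node(1,1) S=92.1278 payoff=0.0000 vs cont=6.1344 → 6.1344 [wait]  ⇒ S*(1)=-
t_0: node(0,0) S=81.0000 payoff=7.4500 vs cont=11.8172 → 11.8172 [wait]  ⇒ S*(0)=-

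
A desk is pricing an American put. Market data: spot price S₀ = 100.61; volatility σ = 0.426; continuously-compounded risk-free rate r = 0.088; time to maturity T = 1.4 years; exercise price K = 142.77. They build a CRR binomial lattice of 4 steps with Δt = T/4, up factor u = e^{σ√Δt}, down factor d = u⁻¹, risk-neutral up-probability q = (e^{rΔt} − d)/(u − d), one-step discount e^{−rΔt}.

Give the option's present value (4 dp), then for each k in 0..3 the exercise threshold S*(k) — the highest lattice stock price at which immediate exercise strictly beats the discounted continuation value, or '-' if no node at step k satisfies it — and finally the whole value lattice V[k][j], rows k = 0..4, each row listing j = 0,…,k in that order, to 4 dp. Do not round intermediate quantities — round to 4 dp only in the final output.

Δt=0.35000  u=1.28663  d=0.77723  q=0.49873  discount=0.96967
step 4 (expiry): payoffs max(K−S,0) = 106.0562 81.9936 42.1600 0.0000 0.0000
step 3: (k=3,j=0): S=47.2370, (K−S)⁺=95.5330, hold=91.2028 ⇒ V=95.5330 exercise | (k=3,j=1): S=78.1966, (K−S)⁺=64.5734, hold=60.2431 ⇒ V=64.5734 exercise | (k=3,j=2): S=129.4477, (K−S)⁺=13.3223, hold=20.4926 ⇒ V=20.4926 continue | (k=3,j=3): S=214.2892, (K−S)⁺=0.0000, hold=0.0000 ⇒ V=0.0000 continue  boundary S*=78.1966
step 2: (k=2,j=0): S=60.7764, (K−S)⁺=81.9936, hold=77.6633 ⇒ V=81.9936 exercise | (k=2,j=1): S=100.6100, (K−S)⁺=42.1600, hold=41.2973 ⇒ V=42.1600 exercise | (k=2,j=2): S=166.5510, (K−S)⁺=0.0000, hold=9.9608 ⇒ V=9.9608 continue  boundary S*=100.6100
step 1: (k=1,j=0): S=78.1966, (K−S)⁺=64.5734, hold=60.2431 ⇒ V=64.5734 exercise | (k=1,j=1): S=129.4477, (K−S)⁺=13.3223, hold=25.3097 ⇒ V=25.3097 continue  boundary S*=78.1966
step 0: (k=0,j=0): S=100.6100, (K−S)⁺=42.1600, hold=43.6268 ⇒ V=43.6268 continue  boundary S*=-

price = 43.6268
boundary = - 78.1966 100.6100 78.1966
tree:
43.6268
64.5734 25.3097
81.9936 42.1600 9.9608
95.5330 64.5734 20.4926 0.0000
106.0562 81.9936 42.1600 0.0000 0.0000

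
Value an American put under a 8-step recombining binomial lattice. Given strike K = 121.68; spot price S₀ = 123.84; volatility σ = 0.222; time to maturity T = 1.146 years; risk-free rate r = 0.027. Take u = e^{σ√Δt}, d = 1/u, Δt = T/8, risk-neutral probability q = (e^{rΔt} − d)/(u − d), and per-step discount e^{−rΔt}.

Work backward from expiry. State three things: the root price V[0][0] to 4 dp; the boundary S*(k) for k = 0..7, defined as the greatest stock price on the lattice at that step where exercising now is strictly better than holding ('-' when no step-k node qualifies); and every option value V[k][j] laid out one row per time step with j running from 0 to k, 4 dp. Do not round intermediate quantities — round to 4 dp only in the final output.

price = 8.9434
boundary = - - - 96.2472 88.4906 96.2472 104.6837 96.2472
tree:
8.9434
13.1150 4.8747
18.6154 7.7605 2.0500
25.4328 11.9971 3.6182 0.5104
33.1894 17.8778 6.2568 1.0290 0.0000
40.3208 25.4328 10.5222 2.0744 0.0000 0.0000
46.8776 33.1894 16.9963 4.1820 0.0000 0.0000 0.0000
52.9059 40.3208 25.4328 8.4308 0.0000 0.0000 0.0000 0.0000
58.4485 46.8776 33.1894 16.9963 0.0000 0.0000 0.0000 0.0000 0.0000

Δt=0.14325, u=1.08765, d=0.91941, q=0.50204, disc=e^(-rΔt)=0.99614
k=8 terminal: V=max(K-S,0) → 58.4485 46.8776 33.1894 16.9963 0.0000 0.0000 0.0000 0.0000 0.0000
k=7: j=0 S=68.7741 intr=52.9059 cont=52.4362 V=52.9059[EX]; j=1 S=81.3592 intr=40.3208 cont=39.8511 V=40.3208[EX]; j=2 S=96.2472 intr=25.4328 cont=24.9631 V=25.4328[EX]; j=3 S=113.8597 intr=7.8203 cont=8.4308 V=8.4308[hold]; j=4 S=134.6951 intr=0.0000 cont=0.0000 V=0.0000[hold]; j=5 S=159.3432 intr=0.0000 cont=0.0000 V=0.0000[hold]; j=6 S=188.5018 intr=0.0000 cont=0.0000 V=0.0000[hold]; j=7 S=222.9961 intr=0.0000 cont=0.0000 V=0.0000[hold]  S*(7)=96.2472
k=6: j=0 S=74.8024 intr=46.8776 cont=46.4079 V=46.8776[EX]; j=1 S=88.4906 intr=33.1894 cont=32.7196 V=33.1894[EX]; j=2 S=104.6837 intr=16.9963 cont=16.8319 V=16.9963[EX]; j=3 S=123.8400 intr=0.0000 cont=4.1820 V=4.1820[hold]; j=4 S=146.5017 intr=0.0000 cont=0.0000 V=0.0000[hold]; j=5 S=173.3104 intr=0.0000 cont=0.0000 V=0.0000[hold]; j=6 S=205.0248 intr=0.0000 cont=0.0000 V=0.0000[hold]  S*(6)=104.6837
k=5: j=0 S=81.3592 intr=40.3208 cont=39.8511 V=40.3208[EX]; j=1 S=96.2472 intr=25.4328 cont=24.9631 V=25.4328[EX]; j=2 S=113.8597 intr=7.8203 cont=10.5222 V=10.5222[hold]; j=3 S=134.6951 intr=0.0000 cont=2.0744 V=2.0744[hold]; j=4 S=159.3432 intr=0.0000 cont=0.0000 V=0.0000[hold]; j=5 S=188.5018 intr=0.0000 cont=0.0000 V=0.0000[hold]  S*(5)=96.2472
k=4: j=0 S=88.4906 intr=33.1894 cont=32.7196 V=33.1894[EX]; j=1 S=104.6837 intr=16.9963 cont=17.8778 V=17.8778[hold]; j=2 S=123.8400 intr=0.0000 cont=6.2568 V=6.2568[hold]; j=3 S=146.5017 intr=0.0000 cont=1.0290 V=1.0290[hold]; j=4 S=173.3104 intr=0.0000 cont=0.0000 V=0.0000[hold]  S*(4)=88.4906
k=3: j=0 S=96.2472 intr=25.4328 cont=25.4039 V=25.4328[EX]; j=1 S=113.8597 intr=7.8203 cont=11.9971 V=11.9971[hold]; j=2 S=134.6951 intr=0.0000 cont=3.6182 V=3.6182[hold]; j=3 S=159.3432 intr=0.0000 cont=0.5104 V=0.5104[hold]  S*(3)=96.2472
k=2: j=0 S=104.6837 intr=16.9963 cont=18.6154 V=18.6154[hold]; j=1 S=123.8400 intr=0.0000 cont=7.7605 V=7.7605[hold]; j=2 S=146.5017 intr=0.0000 cont=2.0500 V=2.0500[hold]  S*(2)=-
k=1: j=0 S=113.8597 intr=7.8203 cont=13.1150 V=13.1150[hold]; j=1 S=134.6951 intr=0.0000 cont=4.8747 V=4.8747[hold]  S*(1)=-
k=0: j=0 S=123.8400 intr=0.0000 cont=8.9434 V=8.9434[hold]  S*(0)=-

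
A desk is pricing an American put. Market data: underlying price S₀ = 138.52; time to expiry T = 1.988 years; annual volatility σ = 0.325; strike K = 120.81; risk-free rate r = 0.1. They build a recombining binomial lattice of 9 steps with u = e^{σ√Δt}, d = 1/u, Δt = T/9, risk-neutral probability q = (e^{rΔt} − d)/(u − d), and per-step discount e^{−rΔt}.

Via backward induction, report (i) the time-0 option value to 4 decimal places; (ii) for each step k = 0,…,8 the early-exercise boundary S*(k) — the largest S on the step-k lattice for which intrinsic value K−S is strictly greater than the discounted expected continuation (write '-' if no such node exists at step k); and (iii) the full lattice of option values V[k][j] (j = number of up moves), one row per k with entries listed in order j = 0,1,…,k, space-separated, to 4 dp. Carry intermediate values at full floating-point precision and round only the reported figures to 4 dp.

price = 8.6036
boundary = - - - 87.5996 75.1909 87.5996 75.1909 87.5996 102.0561
tree:
8.6036
13.8867 4.3657
21.8118 7.5706 1.7594
33.2104 12.8044 3.3327 0.4638
45.6191 21.0080 6.2007 0.9762 0.0373
56.2701 33.2104 11.2675 2.0507 0.0820 0.0000
65.4123 45.6191 19.8170 4.2988 0.1802 0.0000 0.0000
73.2595 56.2701 33.2104 8.9904 0.3960 0.0000 0.0000 0.0000
79.9952 65.4123 45.6191 18.7539 0.8701 0.0000 0.0000 0.0000 0.0000
85.7767 73.2595 56.2701 33.2104 1.9117 0.0000 0.0000 0.0000 0.0000 0.0000

Δt=0.22089  u=1.16503  d=0.85835  q=0.53471  discount=0.97815
step 9 (expiry): payoffs max(K−S,0) = 85.7767 73.2595 56.2701 33.2104 1.9117 0.0000 0.0000 0.0000 0.0000 0.0000
step 8: (k=8,j=0): S=40.8148, (K−S)⁺=79.9952, hold=77.3559 ⇒ V=79.9952 exercise | (k=8,j=1): S=55.3977, (K−S)⁺=65.4123, hold=62.7730 ⇒ V=65.4123 exercise | (k=8,j=2): S=75.1909, (K−S)⁺=45.6191, hold=42.9798 ⇒ V=45.6191 exercise | (k=8,j=3): S=102.0561, (K−S)⁺=18.7539, hold=16.1146 ⇒ V=18.7539 exercise | (k=8,j=4): S=138.5200, (K−S)⁺=0.0000, hold=0.8701 ⇒ V=0.8701 continue | (k=8,j=5): S=188.0122, (K−S)⁺=0.0000, hold=0.0000 ⇒ V=0.0000 continue | (k=8,j=6): S=255.1877, (K−S)⁺=0.0000, hold=0.0000 ⇒ V=0.0000 continue | (k=8,j=7): S=346.3645, (K−S)⁺=0.0000, hold=0.0000 ⇒ V=0.0000 continue | (k=8,j=8): S=470.1181, (K−S)⁺=0.0000, hold=0.0000 ⇒ V=0.0000 continue  boundary S*=102.0561
step 7: (k=7,j=0): S=47.5505, (K−S)⁺=73.2595, hold=70.6202 ⇒ V=73.2595 exercise | (k=7,j=1): S=64.5399, (K−S)⁺=56.2701, hold=53.6308 ⇒ V=56.2701 exercise | (k=7,j=2): S=87.5996, (K−S)⁺=33.2104, hold=30.5711 ⇒ V=33.2104 exercise | (k=7,j=3): S=118.8983, (K−S)⁺=1.9117, hold=8.9904 ⇒ V=8.9904 continue | (k=7,j=4): S=161.3798, (K−S)⁺=0.0000, hold=0.3960 ⇒ V=0.3960 continue | (k=7,j=5): S=219.0397, (K−S)⁺=0.0000, hold=0.0000 ⇒ V=0.0000 continue | (k=7,j=6): S=297.3011, (K−S)⁺=0.0000, hold=0.0000 ⇒ V=0.0000 continue | (k=7,j=7): S=403.5248, (K−S)⁺=0.0000, hold=0.0000 ⇒ V=0.0000 continue  boundary S*=87.5996
step 6: (k=6,j=0): S=55.3977, (K−S)⁺=65.4123, hold=62.7730 ⇒ V=65.4123 exercise | (k=6,j=1): S=75.1909, (K−S)⁺=45.6191, hold=42.9798 ⇒ V=45.6191 exercise | (k=6,j=2): S=102.0561, (K−S)⁺=18.7539, hold=19.8170 ⇒ V=19.8170 continue | (k=6,j=3): S=138.5200, (K−S)⁺=0.0000, hold=4.2988 ⇒ V=4.2988 continue | (k=6,j=4): S=188.0122, (K−S)⁺=0.0000, hold=0.1802 ⇒ V=0.1802 continue | (k=6,j=5): S=255.1877, (K−S)⁺=0.0000, hold=0.0000 ⇒ V=0.0000 continue | (k=6,j=6): S=346.3645, (K−S)⁺=0.0000, hold=0.0000 ⇒ V=0.0000 continue  boundary S*=75.1909
step 5: (k=5,j=0): S=64.5399, (K−S)⁺=56.2701, hold=53.6308 ⇒ V=56.2701 exercise | (k=5,j=1): S=87.5996, (K−S)⁺=33.2104, hold=31.1271 ⇒ V=33.2104 exercise | (k=5,j=2): S=118.8983, (K−S)⁺=1.9117, hold=11.2675 ⇒ V=11.2675 continue | (k=5,j=3): S=161.3798, (K−S)⁺=0.0000, hold=2.0507 ⇒ V=2.0507 continue | (k=5,j=4): S=219.0397, (K−S)⁺=0.0000, hold=0.0820 ⇒ V=0.0820 continue | (k=5,j=5): S=297.3011, (K−S)⁺=0.0000, hold=0.0000 ⇒ V=0.0000 continue  boundary S*=87.5996
step 4: (k=4,j=0): S=75.1909, (K−S)⁺=45.6191, hold=42.9798 ⇒ V=45.6191 exercise | (k=4,j=1): S=102.0561, (K−S)⁺=18.7539, hold=21.0080 ⇒ V=21.0080 continue | (k=4,j=2): S=138.5200, (K−S)⁺=0.0000, hold=6.2007 ⇒ V=6.2007 continue | (k=4,j=3): S=188.0122, (K−S)⁺=0.0000, hold=0.9762 ⇒ V=0.9762 continue | (k=4,j=4): S=255.1877, (K−S)⁺=0.0000, hold=0.0373 ⇒ V=0.0373 continue  boundary S*=75.1909
step 3: (k=3,j=0): S=87.5996, (K−S)⁺=33.2104, hold=31.7501 ⇒ V=33.2104 exercise | (k=3,j=1): S=118.8983, (K−S)⁺=1.9117, hold=12.8044 ⇒ V=12.8044 continue | (k=3,j=2): S=161.3798, (K−S)⁺=0.0000, hold=3.3327 ⇒ V=3.3327 continue | (k=3,j=3): S=219.0397, (K−S)⁺=0.0000, hold=0.4638 ⇒ V=0.4638 continue  boundary S*=87.5996
step 2: (k=2,j=0): S=102.0561, (K−S)⁺=18.7539, hold=21.8118 ⇒ V=21.8118 continue | (k=2,j=1): S=138.5200, (K−S)⁺=0.0000, hold=7.5706 ⇒ V=7.5706 continue | (k=2,j=2): S=188.0122, (K−S)⁺=0.0000, hold=1.7594 ⇒ V=1.7594 continue  boundary S*=-
step 1: (k=1,j=0): S=118.8983, (K−S)⁺=1.9117, hold=13.8867 ⇒ V=13.8867 continue | (k=1,j=1): S=161.3798, (K−S)⁺=0.0000, hold=4.3657 ⇒ V=4.3657 continue  boundary S*=-
step 0: (k=0,j=0): S=138.5200, (K−S)⁺=0.0000, hold=8.6036 ⇒ V=8.6036 continue  boundary S*=-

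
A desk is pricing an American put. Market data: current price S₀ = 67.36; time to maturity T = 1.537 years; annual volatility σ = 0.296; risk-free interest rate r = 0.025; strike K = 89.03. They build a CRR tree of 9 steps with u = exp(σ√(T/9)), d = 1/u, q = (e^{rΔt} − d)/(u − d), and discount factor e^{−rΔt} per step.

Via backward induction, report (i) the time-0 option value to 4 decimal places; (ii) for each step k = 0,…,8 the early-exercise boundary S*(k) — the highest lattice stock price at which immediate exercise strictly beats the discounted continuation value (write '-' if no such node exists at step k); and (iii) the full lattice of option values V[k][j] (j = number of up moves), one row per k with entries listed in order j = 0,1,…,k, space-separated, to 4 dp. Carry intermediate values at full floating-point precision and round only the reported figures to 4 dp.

price = 23.7229
boundary = - - 52.7417 46.6691 52.7417 59.6044 52.7417 59.6044 67.3600
tree:
23.7229
29.7562 17.5735
36.2883 23.1342 11.8681
42.3609 29.4821 16.6480 6.9353
47.7342 36.2883 22.5688 10.5551 3.1818
52.4889 42.3609 29.4256 15.5414 5.3933 0.8793
56.6962 47.7342 36.2883 21.9515 8.9230 1.7211 0.0000
60.4190 52.4889 42.3609 29.4256 14.2681 3.3686 0.0000 0.0000
63.7132 56.6962 47.7342 36.2883 21.6700 6.5934 0.0000 0.0000 0.0000
66.6281 60.4190 52.4889 42.3609 29.4256 12.9052 0.0000 0.0000 0.0000 0.0000

Δt=0.17078  u=1.13012  d=0.88486  q=0.48690  discount=0.99574
step 9 (expiry): payoffs max(K−S,0) = 66.6281 60.4190 52.4889 42.3609 29.4256 12.9052 0.0000 0.0000 0.0000 0.0000
step 8: (k=8,j=0): S=25.3168, (K−S)⁺=63.7132, hold=63.3339 ⇒ V=63.7132 exercise | (k=8,j=1): S=32.3338, (K−S)⁺=56.6962, hold=56.3169 ⇒ V=56.6962 exercise | (k=8,j=2): S=41.2958, (K−S)⁺=47.7342, hold=47.3549 ⇒ V=47.7342 exercise | (k=8,j=3): S=52.7417, (K−S)⁺=36.2883, hold=35.9090 ⇒ V=36.2883 exercise | (k=8,j=4): S=67.3600, (K−S)⁺=21.6700, hold=21.2907 ⇒ V=21.6700 exercise | (k=8,j=5): S=86.0301, (K−S)⁺=2.9999, hold=6.5934 ⇒ V=6.5934 continue | (k=8,j=6): S=109.8749, (K−S)⁺=0.0000, hold=0.0000 ⇒ V=0.0000 continue | (k=8,j=7): S=140.3288, (K−S)⁺=0.0000, hold=0.0000 ⇒ V=0.0000 continue | (k=8,j=8): S=179.2235, (K−S)⁺=0.0000, hold=0.0000 ⇒ V=0.0000 continue  boundary S*=67.3600
step 7: (k=7,j=0): S=28.6110, (K−S)⁺=60.4190, hold=60.0397 ⇒ V=60.4190 exercise | (k=7,j=1): S=36.5411, (K−S)⁺=52.4889, hold=52.1096 ⇒ V=52.4889 exercise | (k=7,j=2): S=46.6691, (K−S)⁺=42.3609, hold=41.9816 ⇒ V=42.3609 exercise | (k=7,j=3): S=59.6044, (K−S)⁺=29.4256, hold=29.0464 ⇒ V=29.4256 exercise | (k=7,j=4): S=76.1248, (K−S)⁺=12.9052, hold=14.2681 ⇒ V=14.2681 continue | (k=7,j=5): S=97.2242, (K−S)⁺=0.0000, hold=3.3686 ⇒ V=3.3686 continue | (k=7,j=6): S=124.1717, (K−S)⁺=0.0000, hold=0.0000 ⇒ V=0.0000 continue | (k=7,j=7): S=158.5882, (K−S)⁺=0.0000, hold=0.0000 ⇒ V=0.0000 continue  boundary S*=59.6044
step 6: (k=6,j=0): S=32.3338, (K−S)⁺=56.6962, hold=56.3169 ⇒ V=56.6962 exercise | (k=6,j=1): S=41.2958, (K−S)⁺=47.7342, hold=47.3549 ⇒ V=47.7342 exercise | (k=6,j=2): S=52.7417, (K−S)⁺=36.2883, hold=35.9090 ⇒ V=36.2883 exercise | (k=6,j=3): S=67.3600, (K−S)⁺=21.6700, hold=21.9515 ⇒ V=21.9515 continue | (k=6,j=4): S=86.0301, (K−S)⁺=2.9999, hold=8.9230 ⇒ V=8.9230 continue | (k=6,j=5): S=109.8749, (K−S)⁺=0.0000, hold=1.7211 ⇒ V=1.7211 continue | (k=6,j=6): S=140.3288, (K−S)⁺=0.0000, hold=0.0000 ⇒ V=0.0000 continue  boundary S*=52.7417
step 5: (k=5,j=0): S=36.5411, (K−S)⁺=52.4889, hold=52.1096 ⇒ V=52.4889 exercise | (k=5,j=1): S=46.6691, (K−S)⁺=42.3609, hold=41.9816 ⇒ V=42.3609 exercise | (k=5,j=2): S=59.6044, (K−S)⁺=29.4256, hold=29.1828 ⇒ V=29.4256 exercise | (k=5,j=3): S=76.1248, (K−S)⁺=12.9052, hold=15.5414 ⇒ V=15.5414 continue | (k=5,j=4): S=97.2242, (K−S)⁺=0.0000, hold=5.3933 ⇒ V=5.3933 continue | (k=5,j=5): S=124.1717, (K−S)⁺=0.0000, hold=0.8793 ⇒ V=0.8793 continue  boundary S*=59.6044
step 4: (k=4,j=0): S=41.2958, (K−S)⁺=47.7342, hold=47.3549 ⇒ V=47.7342 exercise | (k=4,j=1): S=52.7417, (K−S)⁺=36.2883, hold=35.9090 ⇒ V=36.2883 exercise | (k=4,j=2): S=67.3600, (K−S)⁺=21.6700, hold=22.5688 ⇒ V=22.5688 continue | (k=4,j=3): S=86.0301, (K−S)⁺=2.9999, hold=10.5551 ⇒ V=10.5551 continue | (k=4,j=4): S=109.8749, (K−S)⁺=0.0000, hold=3.1818 ⇒ V=3.1818 continue  boundary S*=52.7417
step 3: (k=3,j=0): S=46.6691, (K−S)⁺=42.3609, hold=41.9816 ⇒ V=42.3609 exercise | (k=3,j=1): S=59.6044, (K−S)⁺=29.4256, hold=29.4821 ⇒ V=29.4821 continue | (k=3,j=2): S=76.1248, (K−S)⁺=12.9052, hold=16.6480 ⇒ V=16.6480 continue | (k=3,j=3): S=97.2242, (K−S)⁺=0.0000, hold=6.9353 ⇒ V=6.9353 continue  boundary S*=46.6691
step 2: (k=2,j=0): S=52.7417, (K−S)⁺=36.2883, hold=35.9364 ⇒ V=36.2883 exercise | (k=2,j=1): S=67.3600, (K−S)⁺=21.6700, hold=23.1342 ⇒ V=23.1342 continue | (k=2,j=2): S=86.0301, (K−S)⁺=2.9999, hold=11.8681 ⇒ V=11.8681 continue  boundary S*=52.7417
step 1: (k=1,j=0): S=59.6044, (K−S)⁺=29.4256, hold=29.7562 ⇒ V=29.7562 continue | (k=1,j=1): S=76.1248, (K−S)⁺=12.9052, hold=17.5735 ⇒ V=17.5735 continue  boundary S*=-
step 0: (k=0,j=0): S=67.3600, (K−S)⁺=21.6700, hold=23.7229 ⇒ V=23.7229 continue  boundary S*=-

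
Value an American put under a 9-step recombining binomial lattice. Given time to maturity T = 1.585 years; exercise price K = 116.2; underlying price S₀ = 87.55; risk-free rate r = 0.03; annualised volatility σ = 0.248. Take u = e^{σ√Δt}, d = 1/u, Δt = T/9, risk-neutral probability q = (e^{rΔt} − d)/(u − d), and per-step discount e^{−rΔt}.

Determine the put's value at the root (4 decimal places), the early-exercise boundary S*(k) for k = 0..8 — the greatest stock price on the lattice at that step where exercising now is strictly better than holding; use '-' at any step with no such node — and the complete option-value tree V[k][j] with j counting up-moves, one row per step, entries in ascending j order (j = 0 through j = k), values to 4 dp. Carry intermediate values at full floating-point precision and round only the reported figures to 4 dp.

price = 29.4057
boundary = - 78.8964 71.0981 78.8964 87.5500 78.8964 87.5500 97.1528 87.5500
tree:
29.4057
37.3036 21.8011
45.1019 29.0036 14.8128
52.1294 37.3036 20.9916 8.7765
58.4622 45.1019 28.6500 13.5376 4.0971
64.1692 52.1294 37.3036 20.1437 7.0595 1.1711
69.3120 58.4622 45.1019 28.6500 11.8309 2.3518 0.0000
73.9465 64.1692 52.1294 37.3036 19.0472 4.7229 0.0000 0.0000
78.1229 69.3120 58.4622 45.1019 28.6500 9.4846 0.0000 0.0000 0.0000
81.8865 73.9465 64.1692 52.1294 37.3036 19.0472 0.0000 0.0000 0.0000 0.0000

Δt=0.17611, u=1.10968, d=0.90116, q=0.49941, disc=e^(-rΔt)=0.99473
k=9 terminal: V=max(K-S,0) → 81.8865 73.9465 64.1692 52.1294 37.3036 19.0472 0.0000 0.0000 0.0000 0.0000
k=8: j=0 S=38.0771 intr=78.1229 cont=77.5106 V=78.1229[EX]; j=1 S=46.8880 intr=69.3120 cont=68.6997 V=69.3120[EX]; j=2 S=57.7378 intr=58.4622 cont=57.8499 V=58.4622[EX]; j=3 S=71.0981 intr=45.1019 cont=44.4896 V=45.1019[EX]; j=4 S=87.5500 intr=28.6500 cont=28.0377 V=28.6500[EX]; j=5 S=107.8088 intr=8.3912 cont=9.4846 V=9.4846[hold]; j=6 S=132.7555 intr=0.0000 cont=0.0000 V=0.0000[hold]; j=7 S=163.4747 intr=0.0000 cont=0.0000 V=0.0000[hold]; j=8 S=201.3022 intr=0.0000 cont=0.0000 V=0.0000[hold]  S*(8)=87.5500
k=7: j=0 S=42.2535 intr=73.9465 cont=73.3342 V=73.9465[EX]; j=1 S=52.0308 intr=64.1692 cont=63.5569 V=64.1692[EX]; j=2 S=64.0706 intr=52.1294 cont=51.5171 V=52.1294[EX]; j=3 S=78.8964 intr=37.3036 cont=36.6913 V=37.3036[EX]; j=4 S=97.1528 intr=19.0472 cont=18.9781 V=19.0472[EX]; j=5 S=119.6336 intr=0.0000 cont=4.7229 V=4.7229[hold]; j=6 S=147.3165 intr=0.0000 cont=0.0000 V=0.0000[hold]; j=7 S=181.4051 intr=0.0000 cont=0.0000 V=0.0000[hold]  S*(7)=97.1528
k=6: j=0 S=46.8880 intr=69.3120 cont=68.6997 V=69.3120[EX]; j=1 S=57.7378 intr=58.4622 cont=57.8499 V=58.4622[EX]; j=2 S=71.0981 intr=45.1019 cont=44.4896 V=45.1019[EX]; j=3 S=87.5500 intr=28.6500 cont=28.0377 V=28.6500[EX]; j=4 S=107.8088 intr=8.3912 cont=11.8309 V=11.8309[hold]; j=5 S=132.7555 intr=0.0000 cont=2.3518 V=2.3518[hold]; j=6 S=163.4747 intr=0.0000 cont=0.0000 V=0.0000[hold]  S*(6)=87.5500
k=5: j=0 S=52.0308 intr=64.1692 cont=63.5569 V=64.1692[EX]; j=1 S=64.0706 intr=52.1294 cont=51.5171 V=52.1294[EX]; j=2 S=78.8964 intr=37.3036 cont=36.6913 V=37.3036[EX]; j=3 S=97.1528 intr=19.0472 cont=20.1437 V=20.1437[hold]; j=4 S=119.6336 intr=0.0000 cont=7.0595 V=7.0595[hold]; j=5 S=147.3165 intr=0.0000 cont=1.1711 V=1.1711[hold]  S*(5)=78.8964
k=4: j=0 S=57.7378 intr=58.4622 cont=57.8499 V=58.4622[EX]; j=1 S=71.0981 intr=45.1019 cont=44.4896 V=45.1019[EX]; j=2 S=87.5500 intr=28.6500 cont=28.5824 V=28.6500[EX]; j=3 S=107.8088 intr=8.3912 cont=13.5376 V=13.5376[hold]; j=4 S=132.7555 intr=0.0000 cont=4.0971 V=4.0971[hold]  S*(4)=87.5500
k=3: j=0 S=64.0706 intr=52.1294 cont=51.5171 V=52.1294[EX]; j=1 S=78.8964 intr=37.3036 cont=36.6913 V=37.3036[EX]; j=2 S=97.1528 intr=19.0472 cont=20.9916 V=20.9916[hold]; j=3 S=119.6336 intr=0.0000 cont=8.7765 V=8.7765[hold]  S*(3)=78.8964
k=2: j=0 S=71.0981 intr=45.1019 cont=44.4896 V=45.1019[EX]; j=1 S=87.5500 intr=28.6500 cont=29.0036 V=29.0036[hold]; j=2 S=107.8088 intr=8.3912 cont=14.8128 V=14.8128[hold]  S*(2)=71.0981
k=1: j=0 S=78.8964 intr=37.3036 cont=36.8670 V=37.3036[EX]; j=1 S=97.1528 intr=19.0472 cont=21.8011 V=21.8011[hold]  S*(1)=78.8964
k=0: j=0 S=87.5500 intr=28.6500 cont=29.4057 V=29.4057[hold]  S*(0)=-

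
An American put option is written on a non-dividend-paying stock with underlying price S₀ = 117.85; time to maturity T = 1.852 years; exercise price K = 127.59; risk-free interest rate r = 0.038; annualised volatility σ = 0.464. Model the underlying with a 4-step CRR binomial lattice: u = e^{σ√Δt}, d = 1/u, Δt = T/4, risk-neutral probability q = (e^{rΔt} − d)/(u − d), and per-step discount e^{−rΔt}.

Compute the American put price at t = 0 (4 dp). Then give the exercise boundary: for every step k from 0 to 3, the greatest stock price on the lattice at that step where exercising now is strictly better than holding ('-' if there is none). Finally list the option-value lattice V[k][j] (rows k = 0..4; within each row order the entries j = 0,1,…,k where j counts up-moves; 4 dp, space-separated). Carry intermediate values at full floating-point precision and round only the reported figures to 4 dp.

Δt=0.46300, u=1.37125, d=0.72926, q=0.44937, disc=e^(-rΔt)=0.98256
k=4 terminal: V=max(K-S,0) → 94.2581 64.9150 9.7400 0.0000 0.0000
k=3: j=0 S=45.7064 intr=81.8836 cont=79.6584 V=81.8836[EX]; j=1 S=85.9433 intr=41.6467 cont=39.4215 V=41.6467[EX]; j=2 S=161.6021 intr=0.0000 cont=5.2696 V=5.2696[hold]; j=3 S=303.8659 intr=0.0000 cont=0.0000 V=0.0000[hold]  S*(3)=85.9433
k=2: j=0 S=62.6750 intr=64.9150 cont=62.6898 V=64.9150[EX]; j=1 S=117.8500 intr=9.7400 cont=24.8588 V=24.8588[hold]; j=2 S=221.5973 intr=0.0000 cont=2.8510 V=2.8510[hold]  S*(2)=62.6750
k=1: j=0 S=85.9433 intr=41.6467 cont=46.0969 V=46.0969[hold]; j=1 S=161.6021 intr=0.0000 cont=14.7082 V=14.7082[hold]  S*(1)=-
k=0: j=0 S=117.8500 intr=9.7400 cont=31.4340 V=31.4340[hold]  S*(0)=-

price = 31.4340
boundary = - - 62.6750 85.9433
tree:
31.4340
46.0969 14.7082
64.9150 24.8588 2.8510
81.8836 41.6467 5.2696 0.0000
94.2581 64.9150 9.7400 0.0000 0.0000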